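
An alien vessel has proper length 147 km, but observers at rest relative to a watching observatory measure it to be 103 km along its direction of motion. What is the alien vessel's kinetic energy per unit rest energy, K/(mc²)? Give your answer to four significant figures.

From L = L₀/γ: γ = 147/103 = 1.42718.
Since K = (γ−1)mc², K/(mc²) = 1.42718 − 1 = 0.4272.

0.4272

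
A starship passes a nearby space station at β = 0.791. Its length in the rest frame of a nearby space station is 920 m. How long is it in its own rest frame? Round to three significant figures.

With β = 0.791, γ = 1/√(1 − 0.791²) = 1/√0.374319 = 1.6345.
Proper length: L₀ = γ·L = 1.6345 × 920 = 1500 m.

1500 m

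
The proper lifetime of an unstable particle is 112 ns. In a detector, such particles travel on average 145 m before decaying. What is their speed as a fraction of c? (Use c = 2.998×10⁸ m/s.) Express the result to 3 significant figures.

0.974c

d = βγcτ ⇒ βγ = d/(cτ) = 145.0 m / (33.5776 m) = 4.3184.
β = (βγ)/√(1+(βγ)²) = 4.3184/√19.6486 = 0.974.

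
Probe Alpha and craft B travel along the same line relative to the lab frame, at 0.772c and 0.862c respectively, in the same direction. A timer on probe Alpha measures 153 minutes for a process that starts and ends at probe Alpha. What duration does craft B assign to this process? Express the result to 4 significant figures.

158.9 minutes

Transform probe Alpha's velocity into craft B's frame: (0.772 − 0.862)/(1 − 0.772·0.862) = −0.09/0.334536, so the relative speed is 0.26903c.
At |u| = 0.26903c, γ = (1 − 0.0723771)^(−1/2) = 1.0383.
The clock on probe Alpha records proper time, so craft B measures Δt = γΔτ = 1.0383 × 153 = 158.9 minutes.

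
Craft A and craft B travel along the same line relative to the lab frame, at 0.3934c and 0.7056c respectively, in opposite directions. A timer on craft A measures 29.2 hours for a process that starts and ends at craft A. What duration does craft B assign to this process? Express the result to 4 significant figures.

Speed of craft A in craft B's frame: u = (v_A + v_B)/(1 + v_A v_B/c²) = (0.3934 + 0.7056)/(1 + 0.3934×0.7056) = 1.099/1.27758304 = 0.86022; |u| = 0.86022c.
γ for this relative speed: γ = 1/√(1 − 0.739978) = 1.9611.
The clock on craft A records proper time, so craft B measures Δt = γΔτ = 1.9611 × 29.2 = 57.26 hours.

57.26 hours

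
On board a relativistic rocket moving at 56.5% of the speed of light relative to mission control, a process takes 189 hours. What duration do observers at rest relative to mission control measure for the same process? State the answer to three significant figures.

229 hours

γ = 1/√(1 − β²) = 1/√(1 − 0.319225) = 1/√0.680775 = 1/0.825091 = 1.212.
The onboard clock measures proper time, so the interval in the rest frame of mission control is dilated: Δt = γ·Δτ = 1.212 × 189 hours = 229 hours.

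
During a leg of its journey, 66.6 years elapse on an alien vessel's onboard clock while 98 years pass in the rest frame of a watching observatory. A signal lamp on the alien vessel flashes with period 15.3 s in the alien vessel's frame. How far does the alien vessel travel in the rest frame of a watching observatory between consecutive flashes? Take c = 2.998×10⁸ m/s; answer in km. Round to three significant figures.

4.95×10^6 km

From Δt = γΔτ: γ = 98/66.6 = 1.47147.
β = √(1 − 1/γ²) = 0.73359. Lab-frame period = γτ = 1.47147×15.3 s = 22.513 s. Distance = βc × γτ = 0.73359 × 2.998×10⁸ m/s × 22.513 s = 4.9513×10^9 m = 4.95×10^6 km.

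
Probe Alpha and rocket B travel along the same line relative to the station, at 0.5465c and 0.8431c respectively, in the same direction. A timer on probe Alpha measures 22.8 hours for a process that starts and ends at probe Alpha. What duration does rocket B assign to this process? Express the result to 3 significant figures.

Transform probe Alpha's velocity into rocket B's frame: (0.5465 − 0.8431)/(1 − 0.5465·0.8431) = −0.2966/0.53924585, so the relative speed is 0.55003c.
γ for this relative speed: γ = 1/√(1 − 0.302533) = 1.1974.
The clock on probe Alpha records proper time, so rocket B measures Δt = γΔτ = 1.1974 × 22.8 = 27.3 hours.

27.3 hours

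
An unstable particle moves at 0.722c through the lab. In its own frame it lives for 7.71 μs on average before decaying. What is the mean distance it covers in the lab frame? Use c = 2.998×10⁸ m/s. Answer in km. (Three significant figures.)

2.41 km

γ = 1/√(1 − β²) = 1/√(1 − 0.521284) = 1/√0.478716 = 1/0.691893 = 1.4453.
Lab-frame lifetime: Δt = γτ = 1.4453 × 7.71 μs = 11.143 μs.
Distance: d = vΔt = 0.722 × 2.998×10⁸ m/s × 1.1143×10^-5 s = 2410 m = 2.41 km.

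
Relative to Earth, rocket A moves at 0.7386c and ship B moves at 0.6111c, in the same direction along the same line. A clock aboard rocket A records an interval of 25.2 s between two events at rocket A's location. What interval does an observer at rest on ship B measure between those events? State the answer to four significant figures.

The velocity of rocket A relative to ship B is (0.7386 − 0.6111)c / (1 − 0.7386×0.6111) = 0.23239c; relative speed 0.23239c.
γ for this relative speed: γ = 1/√(1 − 0.0540051) = 1.0281.
Rocket A's interval is proper; time dilation gives Δt_B = γΔτ = 1.0281 × 25.2 s = 25.91 s.

25.91 s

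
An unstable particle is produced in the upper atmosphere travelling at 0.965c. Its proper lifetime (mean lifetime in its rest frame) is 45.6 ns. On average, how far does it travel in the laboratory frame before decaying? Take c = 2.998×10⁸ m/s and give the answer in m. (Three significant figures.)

50.3 m

β² = 0.931225, so γ = 1/√0.068775 = 3.8132.
Lab-frame lifetime: Δt = γτ = 3.8132 × 45.6 ns = 173.88 ns.
Distance: d = vΔt = 0.965 × 2.998×10⁸ m/s × 1.7388×10^-7 s = 50.3 m.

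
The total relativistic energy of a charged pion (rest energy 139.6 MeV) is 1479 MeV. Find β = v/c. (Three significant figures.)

γ = E/(mc²) = 1479/139.6 = 10.595.
β = √(1 − 1/γ²) = √(1 − 0.00890837) = √0.99109163 = 0.996.

0.996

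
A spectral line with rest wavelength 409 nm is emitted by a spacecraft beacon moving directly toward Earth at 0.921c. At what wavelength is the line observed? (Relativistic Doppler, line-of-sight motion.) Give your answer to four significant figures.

Relativistic Doppler for wavelength: λ_obs = λ_src · √((1−β)/(1+β)).
With β = 0.921: factor = √(0.079/1.921) = 0.20279.
λ_obs = 409 × 0.20279 = 82.94 nm.

82.94 nm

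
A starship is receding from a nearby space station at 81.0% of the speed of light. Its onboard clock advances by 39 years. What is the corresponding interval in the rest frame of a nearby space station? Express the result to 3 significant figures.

66.5 years

γ = 1/√(1 − β²) = 1/√(1 − 0.6561) = 1/√0.3439 = 1/0.58643 = 1.7052.
The onboard clock measures proper time, so the interval in the rest frame of a nearby space station is dilated: Δt = γ·Δτ = 1.7052 × 39 years = 66.5 years.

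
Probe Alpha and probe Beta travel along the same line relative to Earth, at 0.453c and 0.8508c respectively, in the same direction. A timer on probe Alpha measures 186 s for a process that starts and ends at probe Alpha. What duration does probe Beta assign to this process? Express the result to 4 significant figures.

Speed of probe Alpha in probe Beta's frame: u = (v_A − v_B)/(1 − v_A v_B/c²) = (0.453 − 0.8508)/(1 − 0.453×0.8508) = −0.3978/0.6145876 = −0.64726; |u| = 0.64726c.
γ for this relative speed: γ = 1/√(1 − 0.418946) = 1.3119.
The clock on probe Alpha records proper time, so probe Beta measures Δt = γΔτ = 1.3119 × 186 = 244.0 s.

244.0 s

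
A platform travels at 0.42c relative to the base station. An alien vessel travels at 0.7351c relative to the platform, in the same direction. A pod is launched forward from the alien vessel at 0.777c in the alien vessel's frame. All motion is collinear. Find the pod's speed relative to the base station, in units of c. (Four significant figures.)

Apply u = (u'+v)/(1+u'v) twice. Pod in the platform frame: (0.777+0.7351)/(1+0.777·0.7351) = 1.5121/1.5711727 = 0.9624c.
That velocity, transformed to the rest frame of the base station: (0.9624+0.42)/(1+0.9624·0.42) = 1.3824/1.404208 = 0.98447c.

0.9845c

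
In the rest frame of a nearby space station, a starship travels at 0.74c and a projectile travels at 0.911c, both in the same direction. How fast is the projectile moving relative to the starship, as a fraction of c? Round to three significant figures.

Transform to the starship's frame: u' = (u − v)/(1 − uv/c²).
u' = (0.911 − 0.74)/(1 − 0.911×0.74) = 0.171/0.32586 = 0.52477.
Speed in the starship's frame: 0.525c (in the same direction).

0.525c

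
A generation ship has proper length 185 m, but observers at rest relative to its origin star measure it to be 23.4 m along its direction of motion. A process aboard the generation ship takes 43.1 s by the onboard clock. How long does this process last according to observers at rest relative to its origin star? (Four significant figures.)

340.7 s

Length contraction gives γ = L₀/L = 185/23.4 = 7.90598.
Δt = γΔτ = 7.90598 × 43.1 = 340.7 s.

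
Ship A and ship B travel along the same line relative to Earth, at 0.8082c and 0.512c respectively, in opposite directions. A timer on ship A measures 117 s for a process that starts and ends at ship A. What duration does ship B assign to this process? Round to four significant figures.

Transform ship A's velocity into ship B's frame: (0.8082 + 0.512)/(1 + 0.8082·0.512) = 1.3202/1.4137984, so the relative speed is 0.9338c.
γ for this relative speed: γ = 1/√(1 − 0.871982) = 2.7949.
The clock on ship A records proper time, so ship B measures Δt = γΔτ = 2.7949 × 117 = 327.0 s.

327.0 s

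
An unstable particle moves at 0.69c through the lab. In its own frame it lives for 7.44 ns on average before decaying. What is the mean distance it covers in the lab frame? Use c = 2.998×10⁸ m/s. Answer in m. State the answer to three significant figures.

Lorentz factor: γ = (1 − 0.4761)^(−1/2) = 1.3816.
Lab-frame lifetime: Δt = γτ = 1.3816 × 7.44 ns = 10.279 ns.
Distance: d = vΔt = 0.69 × 2.998×10⁸ m/s × 1.0279×10^-8 s = 2.13 m.

2.13 m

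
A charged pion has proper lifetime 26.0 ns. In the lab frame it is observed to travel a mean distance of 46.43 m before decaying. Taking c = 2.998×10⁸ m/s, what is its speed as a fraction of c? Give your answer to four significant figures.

Let x = d/(cτ) = 46.43 m / (2.998×10⁸ m/s × 2.600×10^-8 s) = 5.9565. Since d = βγcτ, x = βγ = β/√(1−β²).
Solving: β² = x²/(1+x²) = 35.4799/36.4799 = 0.972588, so β = 0.9862.

0.9862c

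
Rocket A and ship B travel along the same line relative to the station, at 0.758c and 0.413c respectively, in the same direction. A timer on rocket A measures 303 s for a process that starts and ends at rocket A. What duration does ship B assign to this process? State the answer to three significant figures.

350 s

Transform rocket A's velocity into ship B's frame: (0.758 − 0.413)/(1 − 0.758·0.413) = 0.345/0.686946, so the relative speed is 0.50222c.
At |u| = 0.50222c, γ = (1 − 0.252225)^(−1/2) = 1.1564.
The clock on rocket A records proper time, so ship B measures Δt = γΔτ = 1.1564 × 303 = 350 s.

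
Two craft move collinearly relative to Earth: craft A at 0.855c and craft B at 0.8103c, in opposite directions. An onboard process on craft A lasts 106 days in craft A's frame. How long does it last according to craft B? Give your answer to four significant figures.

590.4 days

The velocity of craft A relative to craft B is (0.855 + 0.8103)c / (1 + 0.855×0.8103) = 0.98375c; relative speed 0.98375c.
γ for this relative speed: γ = 1/√(1 − 0.967764) = 5.5697.
The clock on craft A records proper time, so craft B measures Δt = γΔτ = 5.5697 × 106 = 590.4 days.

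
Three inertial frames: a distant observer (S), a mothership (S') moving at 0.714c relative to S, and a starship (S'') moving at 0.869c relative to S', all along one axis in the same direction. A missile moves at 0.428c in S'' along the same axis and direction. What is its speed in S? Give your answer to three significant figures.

0.991c

Compose velocities in two stages. Stage 1 (into S'): u₁ = (0.428+0.869)/(1+0.428×0.869) = 0.94538.
Stage 2 (into S): u = (0.94538+0.714)/(1+0.94538×0.714) = 0.99067, so the speed is 0.991c.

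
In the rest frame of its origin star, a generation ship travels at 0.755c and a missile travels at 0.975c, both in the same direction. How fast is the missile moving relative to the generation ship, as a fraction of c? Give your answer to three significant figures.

Transform to the generation ship's frame: u' = (u − v)/(1 − uv/c²).
u' = (0.975 − 0.755)/(1 − 0.975×0.755) = 0.22/0.263875 = 0.83373.
Speed in the generation ship's frame: 0.834c (in the same direction).

0.834c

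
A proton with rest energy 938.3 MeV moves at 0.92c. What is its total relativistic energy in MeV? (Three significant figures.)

Lorentz factor: γ = (1 − 0.8464)^(−1/2) = 2.5516.
Total energy: E = γmc² = 2.5516 × 938.3 MeV = 2390 MeV.

2390 MeV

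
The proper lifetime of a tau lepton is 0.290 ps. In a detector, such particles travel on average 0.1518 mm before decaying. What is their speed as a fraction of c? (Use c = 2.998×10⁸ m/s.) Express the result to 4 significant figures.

0.8678c

Let x = d/(cτ) = 1.518×10^-4 m / (2.998×10⁸ m/s × 2.900×10^-13 s) = 1.746. Since d = βγcτ, x = βγ = β/√(1−β²).
Solving: β² = x²/(1+x²) = 3.04852/4.04852 = 0.752996, so β = 0.8678.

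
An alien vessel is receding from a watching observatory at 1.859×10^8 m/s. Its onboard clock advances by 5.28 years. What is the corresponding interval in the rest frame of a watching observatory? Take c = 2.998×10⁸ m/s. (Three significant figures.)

6.73 years

β = v/c = (1.859×10^8 m/s)/(2.998×10⁸ m/s) = 0.62008.
With β = 0.62008, γ = 1/√(1 − 0.62008²) = 1/√0.6155007936 = 1.2746.
The onboard clock measures proper time, so the interval in the rest frame of a watching observatory is dilated: Δt = γ·Δτ = 1.2746 × 5.28 years = 6.73 years.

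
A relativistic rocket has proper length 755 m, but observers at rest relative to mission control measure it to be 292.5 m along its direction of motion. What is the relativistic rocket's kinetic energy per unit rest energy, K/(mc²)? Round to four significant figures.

1.581

Length contraction gives γ = L₀/L = 755/292.5 = 2.5812.
Since K = (γ−1)mc², K/(mc²) = 2.5812 − 1 = 1.581.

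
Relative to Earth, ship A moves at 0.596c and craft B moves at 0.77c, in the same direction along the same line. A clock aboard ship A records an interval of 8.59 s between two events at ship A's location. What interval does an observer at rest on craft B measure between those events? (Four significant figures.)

9.072 s

Speed of ship A in craft B's frame: u = (v_A − v_B)/(1 − v_A v_B/c²) = (0.596 − 0.77)/(1 − 0.596×0.77) = −0.174/0.54108 = −0.32158; |u| = 0.32158c.
γ for this relative speed: γ = 1/√(1 − 0.103414) = 1.0561.
Ship A's interval is proper; time dilation gives Δt_B = γΔτ = 1.0561 × 8.59 s = 9.072 s.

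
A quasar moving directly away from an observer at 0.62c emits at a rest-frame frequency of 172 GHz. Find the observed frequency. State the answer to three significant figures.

Relativistic Doppler (source moving away): f_obs = f_src · √((1−β)/(1+β)).
With β = 0.62: factor = √(0.38/1.62) = 0.48432.
f_obs = 172 × 0.48432 = 83.3 GHz.

83.3 GHz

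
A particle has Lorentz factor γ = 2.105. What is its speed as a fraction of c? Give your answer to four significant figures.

0.8800c

β = √(1 − 1/γ²) = √(1 − 1/4.431025) = √0.774319 = 0.8800.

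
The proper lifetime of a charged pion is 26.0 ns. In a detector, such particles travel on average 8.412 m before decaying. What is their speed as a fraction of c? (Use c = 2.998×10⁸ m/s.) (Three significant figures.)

0.734c

d = βγcτ ⇒ βγ = d/(cτ) = 8.412 m / (7.7948 m) = 1.0792.
β = (βγ)/√(1+(βγ)²) = 1.0792/√2.16467 = 0.734.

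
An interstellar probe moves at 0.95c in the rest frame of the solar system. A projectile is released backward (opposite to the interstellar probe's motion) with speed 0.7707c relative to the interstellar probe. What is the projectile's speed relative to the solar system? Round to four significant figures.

Relativistic velocity addition: u = (u' + v)/(1 + u'v/c²), with u' = −0.7707c and v = 0.95c.
Numerator: −0.7707 + 0.95 = 0.1793. Denominator: 1 + (−0.7707)(0.95) = 0.267835.
u = 0.1793/0.267835 = 0.66944, so the speed is 0.6694c.

0.6694c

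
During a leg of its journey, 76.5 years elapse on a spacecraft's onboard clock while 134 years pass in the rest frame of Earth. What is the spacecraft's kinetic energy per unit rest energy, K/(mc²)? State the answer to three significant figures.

0.752

The time-dilation ratio gives γ = 134/76.5 = 1.75163.
K/(mc²) = γ − 1 = 1.75163 − 1 = 0.752.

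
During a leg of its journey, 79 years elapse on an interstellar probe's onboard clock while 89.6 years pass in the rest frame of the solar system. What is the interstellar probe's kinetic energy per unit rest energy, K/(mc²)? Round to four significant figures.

From Δt = γΔτ: γ = 89.6/79 = 1.13418.
Since K = (γ−1)mc², K/(mc²) = 1.13418 − 1 = 0.1342.

0.1342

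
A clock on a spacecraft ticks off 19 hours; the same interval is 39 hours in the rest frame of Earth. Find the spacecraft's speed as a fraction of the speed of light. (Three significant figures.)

γ = Δt/Δτ = 39/19 = 2.0526.
β = √(1 − 1/γ²) = √(1 − 0.237351) = √0.762649 = 0.873.

0.873c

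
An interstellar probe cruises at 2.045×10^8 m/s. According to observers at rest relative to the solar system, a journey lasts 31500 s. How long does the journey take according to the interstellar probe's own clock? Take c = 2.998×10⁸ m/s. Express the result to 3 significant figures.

23000 s

β = v/c = (2.045×10^8 m/s)/(2.998×10⁸ m/s) = 0.682121.
With β = 0.682121, γ = 1/√(1 − 0.682121²) = 1/√0.5347109 = 1.3675.
The moving clock records proper time: Δτ = Δt/γ = 31500/1.3675 = 23000 s.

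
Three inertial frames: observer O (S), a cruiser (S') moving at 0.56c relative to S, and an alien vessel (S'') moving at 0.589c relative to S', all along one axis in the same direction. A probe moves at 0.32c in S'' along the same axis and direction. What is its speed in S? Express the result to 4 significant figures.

0.9276c

Compose velocities in two stages. Stage 1 (into S'): u₁ = (0.32+0.589)/(1+0.32×0.589) = 0.76484.
Stage 2 (into S): u = (0.76484+0.56)/(1+0.76484×0.56) = 0.92756, so the speed is 0.9276c.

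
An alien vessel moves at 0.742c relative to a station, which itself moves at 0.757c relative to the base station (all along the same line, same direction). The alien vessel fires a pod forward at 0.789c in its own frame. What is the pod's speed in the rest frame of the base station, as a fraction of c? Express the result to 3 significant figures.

First combine the pod and alien vessel (S''→S'): u₁ = (0.789 + 0.742)/(1 + 0.789×0.742) = 1.531/1.585438 = 0.96566.
Then combine with the station (S'→S): u = (0.96566 + 0.757)/(1 + 0.96566×0.757) = 1.72266/1.73100462 = 0.99518.

0.995c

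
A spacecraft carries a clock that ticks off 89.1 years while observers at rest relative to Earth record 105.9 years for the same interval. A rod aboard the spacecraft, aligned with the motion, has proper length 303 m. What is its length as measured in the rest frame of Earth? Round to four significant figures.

254.9 m

The time-dilation ratio gives γ = 105.9/89.1 = 1.18855.
L = L₀/γ = 303/1.18855 = 254.9 m.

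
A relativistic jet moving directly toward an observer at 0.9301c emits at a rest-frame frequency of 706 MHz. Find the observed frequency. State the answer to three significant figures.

Relativistic Doppler (source moving toward): f_obs = f_src · √((1+β)/(1−β)).
With β = 0.9301: factor = √(1.9301/0.0699) = 5.2547.
f_obs = 706 × 5.2547 = 3710 MHz.

3710 MHz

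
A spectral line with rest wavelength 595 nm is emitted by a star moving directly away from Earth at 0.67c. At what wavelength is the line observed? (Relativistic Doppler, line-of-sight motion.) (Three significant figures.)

1340 nm

Relativistic Doppler for wavelength: λ_obs = λ_src · √((1+β)/(1−β)).
With β = 0.67: factor = √(1.67/0.33) = 2.2496.
λ_obs = 595 × 2.2496 = 1340 nm.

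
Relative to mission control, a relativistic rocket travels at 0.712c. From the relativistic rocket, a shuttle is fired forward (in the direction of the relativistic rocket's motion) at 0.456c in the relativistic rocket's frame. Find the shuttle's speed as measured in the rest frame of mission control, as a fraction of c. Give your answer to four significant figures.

Relativistic velocity addition: u = (u' + v)/(1 + u'v/c²), with u' = 0.456c and v = 0.712c.
Numerator: 0.456 + 0.712 = 1.168. Denominator: 1 + (0.456)(0.712) = 1.324672.
u = 1.168/1.324672 = 0.88173, so the speed is 0.8817c.

0.8817c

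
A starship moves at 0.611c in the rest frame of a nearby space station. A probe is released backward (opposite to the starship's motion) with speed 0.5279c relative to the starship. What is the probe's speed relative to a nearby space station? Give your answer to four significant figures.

0.1227c

In units of c, u = (u' + v)/(1 + u'v) with u' = −0.5279 and v = 0.611.
Numerator: −0.5279 + 0.611 = 0.0831. Denominator: 1 + (−0.5279)(0.611) = 0.6774531.
u = 0.0831/0.6774531 = 0.12267, so the speed is 0.1227c.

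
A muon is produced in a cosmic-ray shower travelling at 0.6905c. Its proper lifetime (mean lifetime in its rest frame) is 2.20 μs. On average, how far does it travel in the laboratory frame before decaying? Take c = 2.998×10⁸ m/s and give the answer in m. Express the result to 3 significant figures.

Lorentz factor: γ = (1 − 0.47679025)^(−1/2) = 1.3825.
Lab-frame lifetime: Δt = γτ = 1.3825 × 2.20 μs = 3.0415 μs.
Distance: d = vΔt = 0.6905 × 2.998×10⁸ m/s × 3.0415×10^-6 s = 630 m.

630 m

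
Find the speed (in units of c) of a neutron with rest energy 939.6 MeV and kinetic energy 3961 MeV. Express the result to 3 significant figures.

0.981c

γ = 1 + K/(mc²) = 1 + 3961/939.6 = 5.2156.
β = √(1 − 1/γ²) = √(1 − 0.0367613) = √0.9632387 = 0.981.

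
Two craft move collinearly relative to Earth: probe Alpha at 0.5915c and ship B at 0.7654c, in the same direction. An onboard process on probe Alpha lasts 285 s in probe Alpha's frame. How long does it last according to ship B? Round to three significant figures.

The velocity of probe Alpha relative to ship B is (0.5915 − 0.7654)c / (1 − 0.5915×0.7654) = −0.31776c; relative speed 0.31776c.
At |u| = 0.31776c, γ = (1 − 0.100971)^(−1/2) = 1.0547.
Probe Alpha's interval is proper; time dilation gives Δt_B = γΔτ = 1.0547 × 285 s = 301 s.

301 s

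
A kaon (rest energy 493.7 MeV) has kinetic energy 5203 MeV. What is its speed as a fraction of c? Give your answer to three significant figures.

K = (γ−1)mc², so γ = 1 + 5203/493.7 = 11.539.
Then v/c = √(1 − γ⁻²) = √(1 − 0.00751041) = √0.99248959 = 0.996.

0.996c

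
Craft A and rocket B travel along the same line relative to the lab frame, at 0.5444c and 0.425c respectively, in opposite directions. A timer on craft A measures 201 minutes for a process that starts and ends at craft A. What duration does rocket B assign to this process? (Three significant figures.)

326 minutes

Speed of craft A in rocket B's frame: u = (v_A + v_B)/(1 + v_A v_B/c²) = (0.5444 + 0.425)/(1 + 0.5444×0.425) = 0.9694/1.23137 = 0.78725; |u| = 0.78725c.
At |u| = 0.78725c, γ = (1 − 0.619763)^(−1/2) = 1.6217.
Craft A's interval is proper; time dilation gives Δt_B = γΔτ = 1.6217 × 201 minutes = 326 minutes.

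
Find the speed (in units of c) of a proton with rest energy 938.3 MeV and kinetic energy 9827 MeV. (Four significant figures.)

K = (γ−1)mc², so γ = 1 + 9827/938.3 = 11.473.
Then v/c = √(1 − γ⁻²) = √(1 − 0.00759707) = √0.99240293 = 0.9962.

0.9962c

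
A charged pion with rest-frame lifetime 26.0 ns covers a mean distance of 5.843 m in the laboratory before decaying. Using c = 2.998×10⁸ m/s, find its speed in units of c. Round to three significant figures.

d = βγcτ ⇒ βγ = d/(cτ) = 5.843 m / (7.7948 m) = 0.7496.
β = (βγ)/√(1+(βγ)²) = 0.7496/√1.5619 = 0.600.

0.600c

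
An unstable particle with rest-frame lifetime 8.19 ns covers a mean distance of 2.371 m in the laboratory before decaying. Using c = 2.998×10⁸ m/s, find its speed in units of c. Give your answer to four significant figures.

0.6946c

Let x = d/(cτ) = 2.371 m / (2.998×10⁸ m/s × 8.190×10^-9 s) = 0.96564. Since d = βγcτ, x = βγ = β/√(1−β²).
Solving: β² = x²/(1+x²) = 0.932461/1.932461 = 0.482525, so β = 0.6946.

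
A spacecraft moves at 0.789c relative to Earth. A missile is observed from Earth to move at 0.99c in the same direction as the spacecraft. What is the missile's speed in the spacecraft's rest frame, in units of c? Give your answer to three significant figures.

Transform to the spacecraft's frame: u' = (u − v)/(1 − uv/c²).
u' = (0.99 − 0.789)/(1 − 0.99×0.789) = 0.201/0.21889 = 0.91827.
Speed in the spacecraft's frame: 0.918c (in the same direction).

0.918c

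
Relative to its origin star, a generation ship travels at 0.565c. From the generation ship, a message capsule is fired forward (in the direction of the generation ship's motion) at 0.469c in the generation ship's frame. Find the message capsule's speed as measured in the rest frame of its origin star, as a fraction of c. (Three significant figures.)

0.817c

In units of c, u = (u' + v)/(1 + u'v) with u' = 0.469 and v = 0.565.
Numerator: 0.469 + 0.565 = 1.034. Denominator: 1 + (0.469)(0.565) = 1.264985.
u = 1.034/1.264985 = 0.8174, so the speed is 0.817c.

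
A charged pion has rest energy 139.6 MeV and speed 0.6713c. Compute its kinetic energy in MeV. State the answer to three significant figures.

γ = 1/√(1 − β²) = 1/√(1 − 0.45064369) = 1/√0.54935631 = 1.34919.
Kinetic energy: K = (γ − 1)mc² = (1.34919 − 1) × 139.6 MeV = 0.34919 × 139.6 = 48.7 MeV.

48.7 MeV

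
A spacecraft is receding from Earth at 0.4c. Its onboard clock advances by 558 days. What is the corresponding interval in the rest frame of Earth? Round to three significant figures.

With β = 0.4, γ = 1/√(1 − 0.4²) = 1/√0.84 = 1.0911.
The onboard clock measures proper time, so the interval in the rest frame of Earth is dilated: Δt = γ·Δτ = 1.0911 × 558 days = 609 days.

609 days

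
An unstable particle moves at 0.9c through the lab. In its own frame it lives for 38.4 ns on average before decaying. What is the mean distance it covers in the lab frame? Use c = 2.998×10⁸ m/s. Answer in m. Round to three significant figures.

23.8 m

With β = 0.9, γ = 1/√(1 − 0.9²) = 1/√0.19 = 2.2942.
Lab-frame lifetime: Δt = γτ = 2.2942 × 38.4 ns = 88.097 ns.
Distance: d = vΔt = 0.9 × 2.998×10⁸ m/s × 8.8097×10^-8 s = 23.8 m.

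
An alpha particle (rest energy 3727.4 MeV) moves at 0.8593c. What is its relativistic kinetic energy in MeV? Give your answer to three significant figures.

β² = 0.73839649, so γ = 1/√0.26160351 = 1.95514.
Kinetic energy: K = (γ − 1)mc² = (1.95514 − 1) × 3727.4 MeV = 0.95514 × 3727.4 = 3560 MeV.

3560 MeV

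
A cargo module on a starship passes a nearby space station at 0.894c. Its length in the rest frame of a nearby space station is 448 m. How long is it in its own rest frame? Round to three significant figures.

With β = 0.894, γ = 1/√(1 − 0.894²) = 1/√0.200764 = 2.2318.
Proper length: L₀ = γ·L = 2.2318 × 448 = 1000 m.

1000 m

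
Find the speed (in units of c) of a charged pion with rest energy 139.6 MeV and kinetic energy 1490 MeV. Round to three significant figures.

0.996c

γ = 1 + K/(mc²) = 1 + 1490/139.6 = 11.673.
β = √(1 − 1/γ²) = √(1 − 0.00733897) = √0.99266103 = 0.996.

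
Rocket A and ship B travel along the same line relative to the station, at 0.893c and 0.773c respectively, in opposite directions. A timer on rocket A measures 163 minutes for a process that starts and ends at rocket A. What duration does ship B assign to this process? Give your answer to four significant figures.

965.0 minutes

Transform rocket A's velocity into ship B's frame: (0.893 + 0.773)/(1 + 0.893·0.773) = 1.666/1.690289, so the relative speed is 0.98563c.
γ for this relative speed: γ = 1/√(1 − 0.971466) = 5.92.
Rocket A's interval is proper; time dilation gives Δt_B = γΔτ = 5.92 × 163 minutes = 965.0 minutes.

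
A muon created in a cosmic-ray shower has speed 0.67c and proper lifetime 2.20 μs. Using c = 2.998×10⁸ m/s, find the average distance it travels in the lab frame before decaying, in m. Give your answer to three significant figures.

595 m

γ = 1/√(1 − β²) = 1/√(1 − 0.4489) = 1/√0.5511 = 1/0.742361 = 1.3471.
Lab-frame lifetime: Δt = γτ = 1.3471 × 2.20 μs = 2.9636 μs.
Distance: d = vΔt = 0.67 × 2.998×10⁸ m/s × 2.9636×10^-6 s = 595 m.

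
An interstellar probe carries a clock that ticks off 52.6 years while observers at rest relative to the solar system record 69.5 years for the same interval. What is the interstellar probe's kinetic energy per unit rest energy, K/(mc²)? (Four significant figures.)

From Δt = γΔτ: γ = 69.5/52.6 = 1.32129.
Since K = (γ−1)mc², K/(mc²) = 1.32129 − 1 = 0.3213.

0.3213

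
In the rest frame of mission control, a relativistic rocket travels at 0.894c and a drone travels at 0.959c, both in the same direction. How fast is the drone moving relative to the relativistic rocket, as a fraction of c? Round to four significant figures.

Transform to the relativistic rocket's frame: u' = (u − v)/(1 − uv/c²).
u' = (0.959 − 0.894)/(1 − 0.959×0.894) = 0.065/0.142654 = 0.45565.
Speed in the relativistic rocket's frame: 0.4556c (in the same direction).

0.4556c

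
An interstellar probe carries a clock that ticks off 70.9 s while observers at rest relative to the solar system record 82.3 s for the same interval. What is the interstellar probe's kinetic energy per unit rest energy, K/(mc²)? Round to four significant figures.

From Δt = γΔτ: γ = 82.3/70.9 = 1.16079.
Since K = (γ−1)mc², K/(mc²) = 1.16079 − 1 = 0.1608.

0.1608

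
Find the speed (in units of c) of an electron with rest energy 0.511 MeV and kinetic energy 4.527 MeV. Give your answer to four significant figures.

0.9948c

K = (γ−1)mc², so γ = 1 + 4.527/0.511 = 9.8591.
Then v/c = √(1 − γ⁻²) = √(1 − 0.0102879) = √0.9897121 = 0.9948.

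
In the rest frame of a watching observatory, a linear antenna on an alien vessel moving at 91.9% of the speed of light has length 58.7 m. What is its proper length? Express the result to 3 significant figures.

Lorentz factor: γ = (1 − 0.844561)^(−1/2) = 2.5364.
Proper length: L₀ = γ·L = 2.5364 × 58.7 = 149 m.

149 m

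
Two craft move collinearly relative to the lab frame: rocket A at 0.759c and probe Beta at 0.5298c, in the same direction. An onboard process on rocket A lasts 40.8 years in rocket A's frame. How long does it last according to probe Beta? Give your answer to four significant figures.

The velocity of rocket A relative to probe Beta is (0.759 − 0.5298)c / (1 − 0.759×0.5298) = 0.38335c; relative speed 0.38335c.
γ for this relative speed: γ = 1/√(1 − 0.146957) = 1.0827.
The clock on rocket A records proper time, so probe Beta measures Δt = γΔτ = 1.0827 × 40.8 = 44.17 years.

44.17 years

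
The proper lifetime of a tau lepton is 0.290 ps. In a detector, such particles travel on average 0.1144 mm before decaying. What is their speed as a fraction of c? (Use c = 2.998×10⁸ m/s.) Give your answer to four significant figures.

d = βγcτ ⇒ βγ = d/(cτ) = 1.144×10^-4 m / (8.6942×10^-5 m) = 1.3158.
β = (βγ)/√(1+(βγ)²) = 1.3158/√2.73133 = 0.7962.

0.7962c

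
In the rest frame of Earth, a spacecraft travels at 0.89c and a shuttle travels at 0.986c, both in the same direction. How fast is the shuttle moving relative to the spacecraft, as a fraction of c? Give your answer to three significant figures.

Transform to the spacecraft's frame: u' = (u − v)/(1 − uv/c²).
u' = (0.986 − 0.89)/(1 − 0.986×0.89) = 0.096/0.12246 = 0.78393.
Speed in the spacecraft's frame: 0.784c (in the same direction).

0.784c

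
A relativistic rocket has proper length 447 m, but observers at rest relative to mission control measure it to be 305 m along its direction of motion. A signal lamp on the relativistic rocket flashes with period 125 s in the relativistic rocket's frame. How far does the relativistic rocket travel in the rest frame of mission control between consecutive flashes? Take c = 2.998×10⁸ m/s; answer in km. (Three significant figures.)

4.02×10^7 km

γ = L₀/L = 447/305 = 1.46557.
β = √(1 − 1/γ²) = 0.73105. Lab-frame period = γτ = 1.46557×125 s = 183.2 s. Distance = βc × γτ = 0.73105 × 2.998×10⁸ m/s × 183.2 s = 4.0152×10^10 m = 4.02×10^7 km.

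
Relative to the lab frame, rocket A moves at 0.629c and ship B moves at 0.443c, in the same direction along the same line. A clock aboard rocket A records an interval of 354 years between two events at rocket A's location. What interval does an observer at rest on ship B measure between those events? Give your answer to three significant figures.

The velocity of rocket A relative to ship B is (0.629 − 0.443)c / (1 − 0.629×0.443) = 0.25785c; relative speed 0.25785c.
γ for this relative speed: γ = 1/√(1 − 0.0664866) = 1.035.
Rocket A's interval is proper; time dilation gives Δt_B = γΔτ = 1.035 × 354 years = 366 years.

366 years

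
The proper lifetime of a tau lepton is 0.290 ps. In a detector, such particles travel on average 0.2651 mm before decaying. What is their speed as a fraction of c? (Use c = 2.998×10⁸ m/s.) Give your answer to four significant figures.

d = βγcτ ⇒ βγ = d/(cτ) = 2.651×10^-4 m / (8.6942×10^-5 m) = 3.0492.
β = (βγ)/√(1+(βγ)²) = 3.0492/√10.29762 = 0.9502.

0.9502c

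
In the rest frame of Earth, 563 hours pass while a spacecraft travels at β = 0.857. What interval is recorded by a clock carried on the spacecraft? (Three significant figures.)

290 hours

β² = 0.734449, so γ = 1/√0.265551 = 1.9406.
The moving clock records proper time: Δτ = Δt/γ = 563/1.9406 = 290 hours.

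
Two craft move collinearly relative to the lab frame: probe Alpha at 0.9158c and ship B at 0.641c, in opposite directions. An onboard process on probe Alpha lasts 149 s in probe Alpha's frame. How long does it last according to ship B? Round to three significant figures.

Speed of probe Alpha in ship B's frame: u = (v_A + v_B)/(1 + v_A v_B/c²) = (0.9158 + 0.641)/(1 + 0.9158×0.641) = 1.5568/1.5870278 = 0.98095; |u| = 0.98095c.
γ for this relative speed: γ = 1/√(1 − 0.962263) = 5.1477.
Probe Alpha's interval is proper; time dilation gives Δt_B = γΔτ = 5.1477 × 149 s = 767 s.

767 s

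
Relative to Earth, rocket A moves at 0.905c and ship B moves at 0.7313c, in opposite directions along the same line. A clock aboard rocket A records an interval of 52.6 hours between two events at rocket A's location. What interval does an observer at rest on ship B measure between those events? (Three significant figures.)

Transform rocket A's velocity into ship B's frame: (0.905 + 0.7313)/(1 + 0.905·0.7313) = 1.6363/1.6618265, so the relative speed is 0.98464c.
At |u| = 0.98464c, γ = (1 − 0.969516)^(−1/2) = 5.7275.
Rocket A's interval is proper; time dilation gives Δt_B = γΔτ = 5.7275 × 52.6 hours = 301 hours.

301 hours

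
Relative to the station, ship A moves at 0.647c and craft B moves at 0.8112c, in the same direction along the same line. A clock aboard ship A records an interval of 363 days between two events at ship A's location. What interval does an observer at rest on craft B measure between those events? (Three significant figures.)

Speed of ship A in craft B's frame: u = (v_A − v_B)/(1 − v_A v_B/c²) = (0.647 − 0.8112)/(1 − 0.647×0.8112) = −0.1642/0.4751536 = −0.34557; |u| = 0.34557c.
γ for this relative speed: γ = 1/√(1 − 0.119419) = 1.0657.
The clock on ship A records proper time, so craft B measures Δt = γΔτ = 1.0657 × 363 = 387 days.

387 days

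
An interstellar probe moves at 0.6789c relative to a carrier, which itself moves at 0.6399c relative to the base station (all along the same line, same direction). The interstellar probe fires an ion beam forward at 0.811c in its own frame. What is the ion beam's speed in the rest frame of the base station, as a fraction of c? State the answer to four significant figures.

0.9913c

Apply u = (u'+v)/(1+u'v) twice. Ion beam in the carrier frame: (0.811+0.6789)/(1+0.811·0.6789) = 1.4899/1.5505879 = 0.96086c.
That velocity, transformed to the rest frame of the base station: (0.96086+0.6399)/(1+0.96086·0.6399) = 1.60076/1.614854314 = 0.99127c.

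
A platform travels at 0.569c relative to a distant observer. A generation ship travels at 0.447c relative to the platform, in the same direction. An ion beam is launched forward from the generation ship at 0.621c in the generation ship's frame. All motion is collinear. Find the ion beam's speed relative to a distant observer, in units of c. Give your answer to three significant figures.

First combine the ion beam and generation ship (S''→S'): u₁ = (0.621 + 0.447)/(1 + 0.621×0.447) = 1.068/1.277587 = 0.83595.
Then combine with the platform (S'→S): u = (0.83595 + 0.569)/(1 + 0.83595×0.569) = 1.40495/1.47565555 = 0.95209.

0.952c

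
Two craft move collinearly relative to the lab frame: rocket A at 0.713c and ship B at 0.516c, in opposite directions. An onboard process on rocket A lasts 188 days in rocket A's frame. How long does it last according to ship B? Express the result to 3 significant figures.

Speed of rocket A in ship B's frame: u = (v_A + v_B)/(1 + v_A v_B/c²) = (0.713 + 0.516)/(1 + 0.713×0.516) = 1.229/1.367908 = 0.89845; |u| = 0.89845c.
At |u| = 0.89845c, γ = (1 − 0.807212)^(−1/2) = 2.2775.
The clock on rocket A records proper time, so ship B measures Δt = γΔτ = 2.2775 × 188 = 428 days.

428 days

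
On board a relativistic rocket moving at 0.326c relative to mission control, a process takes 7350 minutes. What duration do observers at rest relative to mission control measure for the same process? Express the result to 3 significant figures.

γ = 1/√(1 − β²) = 1/√(1 − 0.106276) = 1/√0.893724 = 1/0.94537 = 1.0578.
The onboard clock measures proper time, so the interval in the rest frame of mission control is dilated: Δt = γ·Δτ = 1.0578 × 7350 minutes = 7770 minutes.

7770 minutes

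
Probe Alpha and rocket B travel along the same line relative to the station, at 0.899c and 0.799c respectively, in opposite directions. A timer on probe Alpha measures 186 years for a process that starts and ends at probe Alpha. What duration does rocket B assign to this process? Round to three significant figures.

Transform probe Alpha's velocity into rocket B's frame: (0.899 + 0.799)/(1 + 0.899·0.799) = 1.698/1.718301, so the relative speed is 0.98819c.
At |u| = 0.98819c, γ = (1 − 0.976519)^(−1/2) = 6.5259.
The clock on probe Alpha records proper time, so rocket B measures Δt = γΔτ = 6.5259 × 186 = 1210 years.

1210 years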